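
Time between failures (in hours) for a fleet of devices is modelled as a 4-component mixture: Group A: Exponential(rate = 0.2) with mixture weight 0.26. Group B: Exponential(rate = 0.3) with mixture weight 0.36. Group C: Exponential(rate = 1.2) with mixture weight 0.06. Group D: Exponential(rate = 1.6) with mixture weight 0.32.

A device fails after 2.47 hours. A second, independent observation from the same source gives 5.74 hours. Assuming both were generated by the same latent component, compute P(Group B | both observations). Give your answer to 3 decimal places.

0.577

By Bayes' theorem, P(k | x) = P(Z=k) f_k(x) / Σ_j P(Z=j) f_j(x).
Since both observations come from the same component, the likelihood for component k is f_k(x₁)·f_k(x₂).
  L_A = [0.2·e^(−0.2·2.47) = 0.2·e^(−0.4940) = 0.122036] × [0.0634541] = 0.0077437
  L_B = [0.3·e^(−0.3·2.47) = 0.3·e^(−0.7410) = 0.142991] × [0.0536125] = 0.00766611
  L_C = [1.2·e^(−1.2·2.47) = 1.2·e^(−2.9640) = 0.0619345] × [0.00122394] = 7.58042e-05
  L_D = [1.6·e^(−1.6·2.47) = 1.6·e^(−3.9520) = 0.030746] × [0.00016427] = 5.05065e-06
Weight by the priors:
  P(Z=A)·L_A = 0.26 × 0.0077437 = 0.00201336
  P(Z=B)·L_B = 0.36 × 0.00766611 = 0.0027598
  P(Z=C)·L_C = 0.06 × 7.58042e-05 = 4.54825e-06
  P(Z=D)·L_D = 0.32 × 5.05065e-06 = 1.61621e-06
Evidence: 0.00201336 + 0.0027598 + 4.54825e-06 + 1.61621e-06 = 0.00477933
So the posterior for Group B is 0.0027598 / 0.00477933 ≈ 0.577.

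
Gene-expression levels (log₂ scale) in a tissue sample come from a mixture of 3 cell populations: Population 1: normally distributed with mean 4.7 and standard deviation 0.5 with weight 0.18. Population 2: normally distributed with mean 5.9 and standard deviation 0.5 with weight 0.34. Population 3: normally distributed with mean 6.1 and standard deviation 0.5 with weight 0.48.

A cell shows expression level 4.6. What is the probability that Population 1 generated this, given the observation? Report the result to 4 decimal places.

P(component k | x) = P(Z=k)·f_k(x) / marginal(x), where marginal(x) = Σ_j P(Z=j)·f_j(x).
Component likelihoods at x = 4.6:
  p_1 = (1/(0.5·√(2π)))·exp(−(4.6−4.7)²/(2·0.5²)) = 0.797885·exp(-0.02000) = 0.782085
  p_2 = (1/(0.5·√(2π)))·exp(−(4.6−5.9)²/(2·0.5²)) = 0.797885·exp(-3.38000) = 0.0271659
  p_3 = (1/(0.5·√(2π)))·exp(−(4.6−6.1)²/(2·0.5²)) = 0.797885·exp(-4.50000) = 0.0088637
Unnormalised posteriors:
  P(Z=1)·p_1 = 0.18 × 0.782085 = 0.140775
  P(Z=2)·p_2 = 0.34 × 0.0271659 = 0.00923642
  P(Z=3)·p_3 = 0.48 × 0.0088637 = 0.00425457
Denominator: 0.140775 + 0.00923642 + 0.00425457 = 0.154266
Responsibility of Population 1: 0.140775 / 0.154266 ≈ 0.9125

0.9125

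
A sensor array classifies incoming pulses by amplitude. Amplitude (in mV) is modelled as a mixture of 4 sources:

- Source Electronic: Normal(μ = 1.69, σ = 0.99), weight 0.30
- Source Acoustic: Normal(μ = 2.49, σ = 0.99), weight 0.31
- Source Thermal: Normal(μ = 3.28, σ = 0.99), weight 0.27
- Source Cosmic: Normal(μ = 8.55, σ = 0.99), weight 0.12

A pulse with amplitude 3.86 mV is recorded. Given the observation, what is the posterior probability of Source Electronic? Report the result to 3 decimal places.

By Bayes' theorem, P(k | x) = P(Z=k) f_k(x) / Σ_j P(Z=j) f_j(x).
Normal densities:
  p_Electronic = 0.0364745
  p_Acoustic = 0.154681
  p_Thermal = 0.339425
  p_Cosmic = 5.39389e-06
Multiply by the mixture weights:
  P(Z=Electronic)·p_Electronic = 0.30 × 0.0364745 = 0.0109423
  P(Z=Acoustic)·p_Acoustic = 0.31 × 0.154681 = 0.047951
  P(Z=Thermal)·p_Thermal = 0.27 × 0.339425 = 0.0916447
  P(Z=Cosmic)·p_Cosmic = 0.12 × 5.39389e-06 = 6.47267e-07
Evidence: 0.0109423 + 0.047951 + 0.0916447 + 6.47267e-07 = 0.150539
P(Source Electronic | data) ≈ 0.073

0.073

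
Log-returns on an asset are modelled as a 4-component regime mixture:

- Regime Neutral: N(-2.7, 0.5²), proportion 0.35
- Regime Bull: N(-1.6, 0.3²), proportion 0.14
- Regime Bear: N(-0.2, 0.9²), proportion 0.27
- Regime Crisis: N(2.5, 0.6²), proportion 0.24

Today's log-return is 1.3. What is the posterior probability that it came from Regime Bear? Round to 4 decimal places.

P(component k | x) = π_k·f_k(x) / marginal(x), where marginal(x) = Σ_j π_j·f_j(x).
Normal densities:
  f_Neutral = (1/(0.5·√(2π)))·exp(−(1.3−-2.7)²/(2·0.5²)) = 0.797885·exp(-32.00000) = 1.01045e-14
  f_Bull = (1/(0.3·√(2π)))·exp(−(1.3−-1.6)²/(2·0.3²)) = 1.329808·exp(-46.72222) = 6.8012e-21
  f_Bear = (1/(0.9·√(2π)))·exp(−(1.3−-0.2)²/(2·0.9²)) = 0.443269·exp(-1.38889) = 0.11053
  f_Crisis = (1/(0.6·√(2π)))·exp(−(1.3−2.5)²/(2·0.6²)) = 0.664904·exp(-2.00000) = 0.0899849
Multiply by the mixture weights:
  π_Neutral·f_Neutral = 0.35 × 1.01045e-14 = 3.53659e-15
  π_Bull·f_Bull = 0.14 × 6.8012e-21 = 9.52168e-22
  π_Bear·f_Bear = 0.27 × 0.11053 = 0.0298431
  π_Crisis·f_Crisis = 0.24 × 0.0899849 = 0.0215964
Marginal: 3.53659e-15 + 9.52168e-22 + 0.0298431 + 0.0215964 = 0.0514395
P(Regime Bear | data) = 0.0298431 / 0.0514395 ≈ 0.5802

0.5802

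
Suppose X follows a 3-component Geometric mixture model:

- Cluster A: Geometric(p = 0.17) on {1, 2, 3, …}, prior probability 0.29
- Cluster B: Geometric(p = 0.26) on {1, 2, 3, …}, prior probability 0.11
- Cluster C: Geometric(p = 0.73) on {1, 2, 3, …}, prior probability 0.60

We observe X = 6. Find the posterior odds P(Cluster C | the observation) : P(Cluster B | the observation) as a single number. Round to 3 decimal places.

0.099

Posterior odds = (π_i f_i(x)) / (π_j f_j(x)); the normalising sum cancels.
Evaluate each component's likelihood at the observed value:
  p_A = 0.0669637
  p_B = 0.0576942
  p_C = 0.00104747
0.000628482 / 0.00634636 ≈ 0.099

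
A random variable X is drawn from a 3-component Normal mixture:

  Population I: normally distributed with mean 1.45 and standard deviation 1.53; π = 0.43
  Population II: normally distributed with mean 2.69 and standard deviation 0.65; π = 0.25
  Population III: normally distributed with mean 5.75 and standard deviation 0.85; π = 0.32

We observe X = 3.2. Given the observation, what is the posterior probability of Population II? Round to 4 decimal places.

0.6529

P(component k | x) = π_k·f_k(x) / marginal(x), where marginal(x) = Σ_j π_j·f_j(x).
Evaluate each component's likelihood at the observed value:
  p_I = 0.135561
  p_II = 0.451145
  p_III = 0.00521394
Unnormalised posteriors:
  π_I·p_I = 0.43 × 0.135561 = 0.0582911
  π_II·p_II = 0.25 × 0.451145 = 0.112786
  π_III·p_III = 0.32 × 0.00521394 = 0.00166846
Denominator: 0.0582911 + 0.112786 + 0.00166846 = 0.172746
P(Population II | 3.2) ≈ 0.6529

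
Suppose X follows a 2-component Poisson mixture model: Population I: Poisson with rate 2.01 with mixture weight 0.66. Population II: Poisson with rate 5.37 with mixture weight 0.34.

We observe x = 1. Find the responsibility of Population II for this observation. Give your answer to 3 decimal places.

Apply Bayes' rule: the posterior for each component is proportional to its prior times its likelihood at x.
Evaluate each component's likelihood at the observed value:
  L_I = 0.269317
  L_II = 0.0249927
Prior × likelihood for each component:
  P(Z=I)·L_I = 0.66 × 0.269317 = 0.177749
  P(Z=II)·L_II = 0.34 × 0.0249927 = 0.00849751
Denominator: 0.177749 + 0.00849751 = 0.186247
P(Population II | 1) ≈ 0.046

0.046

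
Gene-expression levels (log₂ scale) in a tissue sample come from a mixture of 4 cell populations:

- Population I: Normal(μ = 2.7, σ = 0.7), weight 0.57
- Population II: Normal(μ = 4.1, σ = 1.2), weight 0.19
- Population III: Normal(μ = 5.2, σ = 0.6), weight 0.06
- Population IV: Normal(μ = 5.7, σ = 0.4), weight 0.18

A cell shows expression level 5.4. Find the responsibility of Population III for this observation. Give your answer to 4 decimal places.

The responsibility of component k is P(Z=k) f_k(x) divided by Σ_j P(Z=j) f_j(x).
Evaluate each component's likelihood at the observed value:
  f_I = (1/(0.7·√(2π)))·exp(−(5.4−2.7)²/(2·0.7²)) = 0.569918·exp(-7.43878) = 0.000335114
  f_II = (1/(1.2·√(2π)))·exp(−(5.4−4.1)²/(2·1.2²)) = 0.332452·exp(-0.58681) = 0.184877
  f_III = (1/(0.6·√(2π)))·exp(−(5.4−5.2)²/(2·0.6²)) = 0.664904·exp(-0.05556) = 0.628972
  f_IV = (1/(0.4·√(2π)))·exp(−(5.4−5.7)²/(2·0.4²)) = 0.997356·exp(-0.28125) = 0.752844
Unnormalised posteriors:
  P(Z=I)·f_I = 0.57 × 0.000335114 = 0.000191015
  P(Z=II)·f_II = 0.19 × 0.184877 = 0.0351266
  P(Z=III)·f_III = 0.06 × 0.628972 = 0.0377383
  P(Z=IV)·f_IV = 0.18 × 0.752844 = 0.135512
Sum: 0.000191015 + 0.0351266 + 0.0377383 + 0.135512 = 0.208568
P(Population III | data) ≈ 0.1809

0.1809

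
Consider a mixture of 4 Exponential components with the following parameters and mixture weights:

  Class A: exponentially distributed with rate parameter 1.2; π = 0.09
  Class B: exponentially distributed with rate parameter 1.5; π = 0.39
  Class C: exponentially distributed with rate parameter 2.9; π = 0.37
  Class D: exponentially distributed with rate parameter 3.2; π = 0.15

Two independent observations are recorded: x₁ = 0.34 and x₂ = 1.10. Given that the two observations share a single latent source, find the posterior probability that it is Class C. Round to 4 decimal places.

0.2551

By Bayes' theorem, P(k | x) = π_k f_k(x) / Σ_j π_j f_j(x).
Since both observations come from the same component, the likelihood for component k is f_k(x₁)·f_k(x₂).
  p_A = [1.2·e^(−1.2·0.34) = 1.2·e^(−0.4080) = 0.797975] × [0.320562] = 0.255801
  p_B = [1.5·e^(−1.5·0.34) = 1.5·e^(−0.5100) = 0.900743] × [0.288075] = 0.259482
  p_C = [2.9·e^(−2.9·0.34) = 2.9·e^(−0.9860) = 1.08189] × [0.119398] = 0.129176
  p_D = [3.2·e^(−3.2·0.34) = 3.2·e^(−1.0880) = 1.07805] × [0.0947182] = 0.102111
Prior × likelihood for each component:
  π_A·p_A = 0.09 × 0.255801 = 0.0230221
  π_B·p_B = 0.39 × 0.259482 = 0.101198
  π_C·p_C = 0.37 × 0.129176 = 0.0477952
  π_D·p_D = 0.15 × 0.102111 = 0.0153166
Denominator: 0.0230221 + 0.101198 + 0.0477952 + 0.0153166 = 0.187332
P(Class C | x₁,x₂) ≈ 0.2551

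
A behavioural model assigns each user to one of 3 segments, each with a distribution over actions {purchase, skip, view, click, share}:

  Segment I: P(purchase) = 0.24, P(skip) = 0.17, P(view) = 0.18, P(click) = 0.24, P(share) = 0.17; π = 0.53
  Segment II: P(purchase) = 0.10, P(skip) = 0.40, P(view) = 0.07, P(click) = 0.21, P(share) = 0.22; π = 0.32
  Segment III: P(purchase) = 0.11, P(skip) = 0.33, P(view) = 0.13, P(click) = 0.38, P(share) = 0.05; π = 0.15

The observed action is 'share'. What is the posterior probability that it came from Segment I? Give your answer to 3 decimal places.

0.536

Posterior ∝ prior × likelihood, so P(k | x) ∝ π_k f_k(x); normalise over all components.
Evaluate each component's likelihood at the observed value:
  L_I = P(share | comp) = 0.17
  L_II = P(share | comp) = 0.22
  L_III = P(share | comp) = 0.05
Weight by the priors:
  π_I·L_I = 0.53 × 0.17 = 0.0901
  π_II·L_II = 0.32 × 0.22 = 0.0704
  π_III·L_III = 0.15 × 0.05 = 0.0075
Normaliser: 0.0901 + 0.0704 + 0.0075 = 0.168
Responsibility of Segment I: 0.0901 / 0.168 ≈ 0.536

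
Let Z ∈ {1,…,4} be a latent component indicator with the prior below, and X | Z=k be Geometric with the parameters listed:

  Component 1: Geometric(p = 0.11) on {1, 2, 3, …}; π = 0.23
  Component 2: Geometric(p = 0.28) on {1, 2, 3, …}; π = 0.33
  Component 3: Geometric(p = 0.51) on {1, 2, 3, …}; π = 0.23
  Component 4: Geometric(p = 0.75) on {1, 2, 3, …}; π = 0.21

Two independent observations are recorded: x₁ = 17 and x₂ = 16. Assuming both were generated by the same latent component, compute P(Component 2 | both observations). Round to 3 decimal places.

The responsibility of component k is P(Z=k) f_k(x) divided by Σ_j P(Z=j) f_j(x).
Since both observations come from the same component, the likelihood for component k is f_k(x₁)·f_k(x₂).
  L_1 = [0.11·(1−0.11)^16 = 0.11·0.154967 = 0.0170464] × [0.0191533] = 0.000326494
  L_2 = [0.28·(1−0.28)^16 = 0.28·0.00521579 = 0.00146042] × [0.00202836] = 2.96226e-06
  L_3 = [0.51·(1−0.51)^16 = 0.51·1.10443e-05 = 5.63258e-06] × [1.14951e-05] = 6.47469e-11
  L_4 = [0.75·(1−0.75)^16 = 0.75·2.32831e-10 = 1.74623e-10] × [6.98492e-10] = 1.21973e-19
Unnormalised posteriors:
  P(Z=1)·L_1 = 0.23 × 0.000326494 = 7.50937e-05
  P(Z=2)·L_2 = 0.33 × 2.96226e-06 = 9.77546e-07
  P(Z=3)·L_3 = 0.23 × 6.47469e-11 = 1.48918e-11
  P(Z=4)·L_4 = 0.21 × 1.21973e-19 = 2.56143e-20
Evidence: 7.50937e-05 + 9.77546e-07 + 1.48918e-11 + 2.56143e-20 = 7.60712e-05
P(Component 2 | x) = 9.77546e-07 / 7.60712e-05 ≈ 0.013

0.013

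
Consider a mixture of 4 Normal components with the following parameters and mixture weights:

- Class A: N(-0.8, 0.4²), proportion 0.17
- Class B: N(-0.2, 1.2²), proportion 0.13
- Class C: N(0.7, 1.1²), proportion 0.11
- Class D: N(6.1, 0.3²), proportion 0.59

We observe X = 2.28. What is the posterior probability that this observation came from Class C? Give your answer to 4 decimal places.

0.7357

By Bayes' theorem, P(k | x) = π_k f_k(x) / Σ_j π_j f_j(x).
Evaluate each component's likelihood at the observed value:
  L_A = (1/(0.4·√(2π)))·exp(−(2.28−-0.8)²/(2·0.4²)) = 0.997356·exp(-29.64500) = 1.33104e-13
  L_B = (1/(1.2·√(2π)))·exp(−(2.28−-0.2)²/(2·1.2²)) = 0.332452·exp(-2.13556) = 0.0392888
  L_C = (1/(1.1·√(2π)))·exp(−(2.28−0.7)²/(2·1.1²)) = 0.362675·exp(-1.03157) = 0.129274
  L_D = (1/(0.3·√(2π)))·exp(−(2.28−6.1)²/(2·0.3²)) = 1.329808·exp(-81.06889) = 8.24172e-36
Weight by the priors:
  π_A·L_A = 0.17 × 1.33104e-13 = 2.26276e-14
  π_B·L_B = 0.13 × 0.0392888 = 0.00510754
  π_C·L_C = 0.11 × 0.129274 = 0.0142202
  π_D·L_D = 0.59 × 8.24172e-36 = 4.86261e-36
Denominator: 2.26276e-14 + 0.00510754 + 0.0142202 + 4.86261e-36 = 0.0193277
Responsibility of Class C: 0.0142202 / 0.0193277 ≈ 0.7357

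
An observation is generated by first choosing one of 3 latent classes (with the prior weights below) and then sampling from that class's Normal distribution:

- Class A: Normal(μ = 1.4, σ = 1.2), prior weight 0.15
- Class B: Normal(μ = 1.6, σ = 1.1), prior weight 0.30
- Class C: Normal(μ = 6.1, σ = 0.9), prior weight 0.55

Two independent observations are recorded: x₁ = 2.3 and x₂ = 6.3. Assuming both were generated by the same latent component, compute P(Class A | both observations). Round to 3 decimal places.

0.145

Apply Bayes' rule: the posterior for each component is proportional to its prior times its likelihood at x.
Since both observations come from the same component, the likelihood for component k is f_k(x₁)·f_k(x₂).
  L_A = [0.250948] × [7.96343e-05] = 1.99841e-05
  L_B = [0.296198] × [3.93762e-05] = 1.16632e-05
  L_C = [5.96415e-05] × [0.432458] = 2.57925e-05
Multiply by the mixture weights:
  w_A·L_A = 0.15 × 1.99841e-05 = 2.99761e-06
  w_B·L_B = 0.30 × 1.16632e-05 = 3.49895e-06
  w_C·L_C = 0.55 × 2.57925e-05 = 1.41859e-05
Denominator: 2.99761e-06 + 3.49895e-06 + 1.41859e-05 = 2.06824e-05
P(Class A | x₁,x₂) ≈ 0.145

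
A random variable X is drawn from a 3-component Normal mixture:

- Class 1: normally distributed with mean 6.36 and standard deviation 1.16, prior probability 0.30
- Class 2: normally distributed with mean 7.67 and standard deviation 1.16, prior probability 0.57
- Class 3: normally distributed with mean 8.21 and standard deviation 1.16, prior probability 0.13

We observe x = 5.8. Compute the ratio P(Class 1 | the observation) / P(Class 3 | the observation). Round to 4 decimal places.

17.7769

Since P(k|x) ∝ π_k f_k(x), the posterior odds are π_i f_i(x) / (π_j f_j(x)).
Normal densities:
  L_1 = (1/(1.16·√(2π)))·exp(−(5.8−6.36)²/(2·1.16²)) = 0.343916·exp(-0.11653) = 0.306087
  L_2 = (1/(1.16·√(2π)))·exp(−(5.8−7.67)²/(2·1.16²)) = 0.343916·exp(-1.29938) = 0.0937858
  L_3 = (1/(1.16·√(2π)))·exp(−(5.8−8.21)²/(2·1.16²)) = 0.343916·exp(-2.15818) = 0.0397343
Odds = (0.30/0.13) × (0.306087/0.0397343) = 2.30769 × 7.70334 ≈ 17.7769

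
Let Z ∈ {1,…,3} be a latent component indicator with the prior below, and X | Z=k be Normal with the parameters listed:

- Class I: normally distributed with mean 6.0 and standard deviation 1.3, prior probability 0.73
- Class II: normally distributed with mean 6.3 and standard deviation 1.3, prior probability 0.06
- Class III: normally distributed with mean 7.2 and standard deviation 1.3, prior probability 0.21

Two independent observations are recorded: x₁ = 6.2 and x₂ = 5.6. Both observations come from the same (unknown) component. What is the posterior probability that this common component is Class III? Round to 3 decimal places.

0.090

By Bayes' theorem, P(k | x) = π_k f_k(x) / Σ_j π_j f_j(x).
Since both observations come from the same component, the likelihood for component k is f_k(x₁)·f_k(x₂).
  L_I = [(1/(1.3·√(2π)))·exp(−(6.2−6.0)²/(2·1.3²)) = 0.306879·exp(-0.01183) = 0.303268] × [0.29269] = 0.0887637
  L_II = [(1/(1.3·√(2π)))·exp(−(6.2−6.3)²/(2·1.3²)) = 0.306879·exp(-0.00296) = 0.305972] × [0.265465] = 0.0812248
  L_III = [(1/(1.3·√(2π)))·exp(−(6.2−7.2)²/(2·1.3²)) = 0.306879·exp(-0.29586) = 0.228285] × [0.143891] = 0.0328481
Prior × likelihood for each component:
  π_I·L_I = 0.73 × 0.0887637 = 0.0647975
  π_II·L_II = 0.06 × 0.0812248 = 0.00487349
  π_III·L_III = 0.21 × 0.0328481 = 0.00689811
Normaliser: 0.0647975 + 0.00487349 + 0.00689811 = 0.0765691
Responsibility of Class III: 0.00689811 / 0.0765691 ≈ 0.090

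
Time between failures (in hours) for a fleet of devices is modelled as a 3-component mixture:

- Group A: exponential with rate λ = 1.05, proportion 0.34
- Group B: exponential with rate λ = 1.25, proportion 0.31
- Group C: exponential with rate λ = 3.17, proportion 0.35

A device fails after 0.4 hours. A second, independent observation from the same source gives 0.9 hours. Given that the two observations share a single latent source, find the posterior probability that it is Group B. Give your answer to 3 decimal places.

0.384

Apply Bayes' rule: the posterior for each component is proportional to its prior times its likelihood at x.
Since both observations come from the same component, the likelihood for component k is f_k(x₁)·f_k(x₂).
  p_A = [0.689899] × [0.408114] = 0.281557
  p_B = [0.758163] × [0.405816] = 0.307674
  p_C = [0.892018] × [0.182817] = 0.163076
Weight by the priors:
  π_A·p_A = 0.34 × 0.281557 = 0.0957294
  π_B·p_B = 0.31 × 0.307674 = 0.0953791
  π_C·p_C = 0.35 × 0.163076 = 0.0570767
Marginal: 0.0957294 + 0.0953791 + 0.0570767 = 0.248185
Responsibility of Group B: 0.0953791 / 0.248185 ≈ 0.384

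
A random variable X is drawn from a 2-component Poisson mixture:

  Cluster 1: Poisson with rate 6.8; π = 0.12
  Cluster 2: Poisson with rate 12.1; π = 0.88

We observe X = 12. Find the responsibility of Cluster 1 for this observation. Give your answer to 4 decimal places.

0.0264

Apply Bayes' rule: the posterior for each component is proportional to its prior times its likelihood at x.
Component likelihoods at x = 12:
  L_1 = 0.0227283
  L_2 = 0.114321
Weight by the priors:
  π_1·L_1 = 0.12 × 0.0227283 = 0.0027274
  π_2·L_2 = 0.88 × 0.114321 = 0.100602
Sum: 0.0027274 + 0.100602 = 0.103329
Responsibility of Cluster 1: 0.0027274 / 0.103329 ≈ 0.0264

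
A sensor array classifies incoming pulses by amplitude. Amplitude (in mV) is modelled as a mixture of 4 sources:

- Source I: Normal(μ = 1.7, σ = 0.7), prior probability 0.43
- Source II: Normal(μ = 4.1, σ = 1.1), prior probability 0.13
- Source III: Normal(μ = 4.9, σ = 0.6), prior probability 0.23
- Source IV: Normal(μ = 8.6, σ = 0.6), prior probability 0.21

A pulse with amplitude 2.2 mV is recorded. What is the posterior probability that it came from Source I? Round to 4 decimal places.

0.9471

By Bayes' theorem, P(k | x) = π_k f_k(x) / Σ_j π_j f_j(x).
Normal densities:
  p_I = (1/(0.7·√(2π)))·exp(−(2.2−1.7)²/(2·0.7²)) = 0.569918·exp(-0.25510) = 0.441593
  p_II = (1/(1.1·√(2π)))·exp(−(2.2−4.1)²/(2·1.1²)) = 0.362675·exp(-1.49174) = 0.0815952
  p_III = (1/(0.6·√(2π)))·exp(−(2.2−4.9)²/(2·0.6²)) = 0.664904·exp(-10.12500) = 2.66396e-05
  p_IV = (1/(0.6·√(2π)))·exp(−(2.2−8.6)²/(2·0.6²)) = 0.664904·exp(-56.88889) = 1.30686e-25
Multiply by the mixture weights:
  π_I·p_I = 0.43 × 0.441593 = 0.189885
  π_II·p_II = 0.13 × 0.0815952 = 0.0106074
  π_III·p_III = 0.23 × 2.66396e-05 = 6.1271e-06
  π_IV·p_IV = 0.21 × 1.30686e-25 = 2.7444e-26
Sum: 0.189885 + 0.0106074 + 6.1271e-06 + 2.7444e-26 = 0.200499
So the posterior for Source I is 0.189885 / 0.200499 ≈ 0.9471.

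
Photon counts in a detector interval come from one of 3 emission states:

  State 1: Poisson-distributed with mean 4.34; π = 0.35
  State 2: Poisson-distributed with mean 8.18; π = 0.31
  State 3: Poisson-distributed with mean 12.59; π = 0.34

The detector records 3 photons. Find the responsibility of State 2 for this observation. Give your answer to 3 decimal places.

0.112

P(component k | x) = w_k·f_k(x) / marginal(x), where marginal(x) = Σ_j w_j·f_j(x).
Poisson probabilities:
  p_1 = e^(−4.34)·4.34^3/3! = 0.177615
  p_2 = e^(−8.18)·8.18^3/3! = 0.0255611
  p_3 = e^(−12.59)·12.59^3/3! = 0.00113281
Unnormalised posteriors:
  w_1·p_1 = 0.35 × 0.177615 = 0.0621653
  w_2·p_2 = 0.31 × 0.0255611 = 0.00792395
  w_3·p_3 = 0.34 × 0.00113281 = 0.000385157
Sum: 0.0621653 + 0.00792395 + 0.000385157 = 0.0704744
P(State 2 | data) = 0.00792395 / 0.0704744 ≈ 0.112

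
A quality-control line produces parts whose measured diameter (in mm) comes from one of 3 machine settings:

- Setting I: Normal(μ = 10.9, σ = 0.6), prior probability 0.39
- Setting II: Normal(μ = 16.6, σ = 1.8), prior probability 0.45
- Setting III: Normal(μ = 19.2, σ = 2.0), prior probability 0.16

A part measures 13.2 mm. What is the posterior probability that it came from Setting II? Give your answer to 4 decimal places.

0.9698

By Bayes' theorem, P(k | x) = P(Z=k) f_k(x) / Σ_j P(Z=j) f_j(x).
Normal densities:
  L_I = 0.000428451
  L_II = 0.0372287
  L_III = 0.00221592
Multiply by the mixture weights:
  P(Z=I)·L_I = 0.39 × 0.000428451 = 0.000167096
  P(Z=II)·L_II = 0.45 × 0.0372287 = 0.0167529
  P(Z=III)·L_III = 0.16 × 0.00221592 = 0.000354548
Denominator: 0.000167096 + 0.0167529 + 0.000354548 = 0.0172746
P(Setting II | 13.2 mm) = 0.0167529 / 0.0172746 ≈ 0.9698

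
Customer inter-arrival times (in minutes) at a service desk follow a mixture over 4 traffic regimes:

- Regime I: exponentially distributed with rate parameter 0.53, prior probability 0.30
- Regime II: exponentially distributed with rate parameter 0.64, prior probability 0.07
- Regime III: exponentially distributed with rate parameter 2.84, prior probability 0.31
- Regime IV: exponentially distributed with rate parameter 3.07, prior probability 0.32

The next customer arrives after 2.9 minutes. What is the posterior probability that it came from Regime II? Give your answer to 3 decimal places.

0.168

Posterior ∝ prior × likelihood, so P(k | x) ∝ π_k f_k(x); normalise over all components.
Component likelihoods at x = 2.9 minutes:
  L_I = 0.53·e^(−0.53·2.9) = 0.53·e^(−1.5370) = 0.113963
  L_II = 0.64·e^(−0.64·2.9) = 0.64·e^(−1.8560) = 0.10003
  L_III = 2.84·e^(−2.84·2.9) = 2.84·e^(−8.2360) = 0.000752435
  L_IV = 3.07·e^(−3.07·2.9) = 3.07·e^(−8.9030) = 0.00041746
Weight by the priors:
  π_I·L_I = 0.30 × 0.113963 = 0.034189
  π_II·L_II = 0.07 × 0.10003 = 0.00700209
  π_III·L_III = 0.31 × 0.000752435 = 0.000233255
  π_IV·L_IV = 0.32 × 0.00041746 = 0.000133587
Denominator: 0.034189 + 0.00700209 + 0.000233255 + 0.000133587 = 0.0415579
P(Regime II | data) ≈ 0.168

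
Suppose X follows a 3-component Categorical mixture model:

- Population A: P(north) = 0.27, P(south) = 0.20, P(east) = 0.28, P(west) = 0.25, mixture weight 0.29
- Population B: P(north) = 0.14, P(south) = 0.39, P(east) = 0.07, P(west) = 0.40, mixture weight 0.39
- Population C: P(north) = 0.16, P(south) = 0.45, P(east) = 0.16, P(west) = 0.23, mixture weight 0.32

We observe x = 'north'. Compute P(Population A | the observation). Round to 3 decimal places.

0.425

P(component k | x) = π_k·f_k(x) / marginal(x), where marginal(x) = Σ_j π_j·f_j(x).
Evaluate each component's likelihood at the observed value:
  p_A = P(north | comp) = 0.27
  p_B = P(north | comp) = 0.14
  p_C = P(north | comp) = 0.16
Unnormalised posteriors:
  π_A·p_A = 0.29 × 0.27 = 0.0783
  π_B·p_B = 0.39 × 0.14 = 0.0546
  π_C·p_C = 0.32 × 0.16 = 0.0512
Marginal: 0.0783 + 0.0546 + 0.0512 = 0.1841
So the posterior for Population A is 0.0783 / 0.1841 ≈ 0.425.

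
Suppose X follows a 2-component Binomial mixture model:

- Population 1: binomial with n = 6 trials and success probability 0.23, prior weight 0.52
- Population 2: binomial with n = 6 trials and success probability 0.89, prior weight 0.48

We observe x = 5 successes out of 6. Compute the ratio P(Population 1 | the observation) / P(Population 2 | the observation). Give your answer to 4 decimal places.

The posterior odds equal the prior odds times the likelihood ratio: (π_i/π_j)·(f_i(x)/f_j(x)).
Evaluate each component's likelihood at the observed value:
  L_1 = 0.00297359
  L_2 = 0.368548
0.00154627 / 0.176903 ≈ 0.0087

0.0087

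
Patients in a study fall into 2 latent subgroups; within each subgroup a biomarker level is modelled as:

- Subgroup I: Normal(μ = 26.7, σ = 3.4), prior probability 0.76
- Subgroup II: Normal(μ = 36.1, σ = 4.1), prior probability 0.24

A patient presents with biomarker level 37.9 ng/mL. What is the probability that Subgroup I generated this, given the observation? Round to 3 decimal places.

0.018

Posterior ∝ prior × likelihood, so P(k | x) ∝ P(Z=k) f_k(x); normalise over all components.
Normal densities:
  f_I = (1/(3.4·√(2π)))·exp(−(37.9−26.7)²/(2·3.4²)) = 0.117336·exp(-5.42561) = 0.00051656
  f_II = (1/(4.1·√(2π)))·exp(−(37.9−36.1)²/(2·4.1²)) = 0.097303·exp(-0.09637) = 0.0883635
Prior × likelihood for each component:
  P(Z=I)·f_I = 0.76 × 0.00051656 = 0.000392585
  P(Z=II)·f_II = 0.24 × 0.0883635 = 0.0212072
Marginal: 0.000392585 + 0.0212072 = 0.0215998
Responsibility of Subgroup I: 0.000392585 / 0.0215998 ≈ 0.018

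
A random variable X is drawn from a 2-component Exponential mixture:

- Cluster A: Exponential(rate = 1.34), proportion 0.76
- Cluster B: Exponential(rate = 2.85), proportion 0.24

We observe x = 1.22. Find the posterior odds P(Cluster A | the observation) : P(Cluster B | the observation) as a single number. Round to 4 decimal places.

9.3955

Posterior odds = (π_i f_i(x)) / (π_j f_j(x)); the normalising sum cancels.
Component likelihoods at x = 1.22:
  f_A = 1.34·e^(−1.34·1.22) = 1.34·e^(−1.6348) = 0.261288
  f_B = 2.85·e^(−2.85·1.22) = 2.85·e^(−3.4770) = 0.0880649
0.198579 / 0.0211356 ≈ 9.3955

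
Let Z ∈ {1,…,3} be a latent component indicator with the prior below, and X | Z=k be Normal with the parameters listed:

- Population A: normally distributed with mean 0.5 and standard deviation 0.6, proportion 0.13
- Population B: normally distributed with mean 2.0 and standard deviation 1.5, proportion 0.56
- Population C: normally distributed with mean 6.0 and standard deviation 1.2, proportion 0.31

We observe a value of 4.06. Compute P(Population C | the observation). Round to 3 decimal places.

By Bayes' theorem, P(k | x) = w_k f_k(x) / Σ_j w_j f_j(x).
Normal densities:
  f_A = (1/(0.6·√(2π)))·exp(−(4.06−0.5)²/(2·0.6²)) = 0.664904·exp(-17.60222) = 1.50734e-08
  f_B = (1/(1.5·√(2π)))·exp(−(4.06−2.0)²/(2·1.5²)) = 0.265962·exp(-0.94302) = 0.103578
  f_C = (1/(1.2·√(2π)))·exp(−(4.06−6.0)²/(2·1.2²)) = 0.332452·exp(-1.30681) = 0.0899892
Weight by the priors:
  w_A·f_A = 0.13 × 1.50734e-08 = 1.95954e-09
  w_B·f_B = 0.56 × 0.103578 = 0.0580039
  w_C·f_C = 0.31 × 0.0899892 = 0.0278967
Normaliser: 1.95954e-09 + 0.0580039 + 0.0278967 = 0.0859006
Responsibility of Population C: 0.0278967 / 0.0859006 ≈ 0.325

0.325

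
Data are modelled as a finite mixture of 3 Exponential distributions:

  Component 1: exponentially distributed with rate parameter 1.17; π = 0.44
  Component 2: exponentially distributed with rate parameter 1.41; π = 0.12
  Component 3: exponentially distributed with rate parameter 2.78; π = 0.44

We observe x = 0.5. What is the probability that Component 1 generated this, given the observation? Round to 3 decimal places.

P(component k | x) = π_k·f_k(x) / marginal(x), where marginal(x) = Σ_j π_j·f_j(x).
Exponential densities:
  L_1 = 1.17·e^(−1.17·0.5) = 1.17·e^(−0.5850) = 0.651814
  L_2 = 1.41·e^(−1.41·0.5) = 1.41·e^(−0.7050) = 0.696693
  L_3 = 2.78·e^(−2.78·0.5) = 2.78·e^(−1.3900) = 0.692429
Prior × likelihood for each component:
  π_1·L_1 = 0.44 × 0.651814 = 0.286798
  π_2·L_2 = 0.12 × 0.696693 = 0.0836032
  π_3·L_3 = 0.44 × 0.692429 = 0.304669
Normaliser: 0.286798 + 0.0836032 + 0.304669 = 0.67507
P(Component 1 | the observation) ≈ 0.425

0.425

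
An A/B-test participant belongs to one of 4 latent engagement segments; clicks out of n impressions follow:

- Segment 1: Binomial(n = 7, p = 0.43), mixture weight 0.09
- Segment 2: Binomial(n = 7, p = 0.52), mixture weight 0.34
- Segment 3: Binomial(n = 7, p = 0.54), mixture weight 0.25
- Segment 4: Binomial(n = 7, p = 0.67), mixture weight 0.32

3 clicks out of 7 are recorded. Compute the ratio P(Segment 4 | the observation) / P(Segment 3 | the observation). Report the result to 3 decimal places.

Since P(k|x) ∝ P(Z=k) f_k(x), the posterior odds are P(Z=i) f_i(x) / (P(Z=j) f_j(x)).
Evaluate each component's likelihood at the observed value:
  L_1 = 0.293747
  L_2 = 0.261242
  L_3 = 0.246763
  L_4 = 0.124838
0.0399483 / 0.0616908 ≈ 0.648

0.648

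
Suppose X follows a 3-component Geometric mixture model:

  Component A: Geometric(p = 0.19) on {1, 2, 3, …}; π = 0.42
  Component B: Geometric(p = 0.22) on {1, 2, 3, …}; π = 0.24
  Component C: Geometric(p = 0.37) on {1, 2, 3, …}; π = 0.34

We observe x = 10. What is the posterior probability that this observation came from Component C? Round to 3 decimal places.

Apply Bayes' rule: the posterior for each component is proportional to its prior times its likelihood at x.
Component likelihoods at x = 10:
  f_A = 0.028518
  f_B = 0.0235112
  f_C = 0.00578451
Multiply by the mixture weights:
  π_A·f_A = 0.42 × 0.028518 = 0.0119776
  π_B·f_B = 0.24 × 0.0235112 = 0.00564268
  π_C·f_C = 0.34 × 0.00578451 = 0.00196673
Marginal: 0.0119776 + 0.00564268 + 0.00196673 = 0.019587
Responsibility of Component C: 0.00196673 / 0.019587 ≈ 0.100

0.100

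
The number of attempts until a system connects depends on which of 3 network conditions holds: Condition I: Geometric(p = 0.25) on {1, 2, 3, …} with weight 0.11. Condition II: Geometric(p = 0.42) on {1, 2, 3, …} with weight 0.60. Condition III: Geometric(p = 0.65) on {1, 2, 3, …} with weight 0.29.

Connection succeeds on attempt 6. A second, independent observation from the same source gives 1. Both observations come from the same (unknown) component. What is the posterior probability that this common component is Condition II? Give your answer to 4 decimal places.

Apply Bayes' rule: the posterior for each component is proportional to its prior times its likelihood at x.
Since both observations come from the same component, the likelihood for component k is f_k(x₁)·f_k(x₂).
  f_I = [0.0593262] × [0.25] = 0.0148315
  f_II = [0.027567] × [0.42] = 0.0115781
  f_III = [0.00341392] × [0.65] = 0.00221905
Prior × likelihood for each component:
  w_I·f_I = 0.11 × 0.0148315 = 0.00163147
  w_II·f_II = 0.60 × 0.0115781 = 0.00694688
  w_III·f_III = 0.29 × 0.00221905 = 0.000643524
Denominator: 0.00163147 + 0.00694688 + 0.000643524 = 0.00922187
So the posterior for Condition II is 0.00694688 / 0.00922187 ≈ 0.7533.

0.7533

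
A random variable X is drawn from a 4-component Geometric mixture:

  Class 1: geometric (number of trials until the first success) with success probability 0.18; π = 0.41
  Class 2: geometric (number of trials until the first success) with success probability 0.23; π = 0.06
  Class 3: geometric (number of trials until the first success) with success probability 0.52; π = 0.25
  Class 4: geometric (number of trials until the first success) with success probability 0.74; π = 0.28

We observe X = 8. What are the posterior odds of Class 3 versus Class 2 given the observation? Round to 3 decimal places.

Only the two components matter; the odds are (w_i f_i(x)) / (w_j f_j(x)).
Geometric probabilities:
  L_1 = 0.0448714
  L_2 = 0.0369116
  L_3 = 0.00305276
  L_4 = 5.94354e-05
Posterior odds = (w_3·L_3) / (w_2·L_2) = (0.25·0.00305276) / (0.06·0.0369116) = 0.000763189 / 0.0022147 ≈ 0.345

0.345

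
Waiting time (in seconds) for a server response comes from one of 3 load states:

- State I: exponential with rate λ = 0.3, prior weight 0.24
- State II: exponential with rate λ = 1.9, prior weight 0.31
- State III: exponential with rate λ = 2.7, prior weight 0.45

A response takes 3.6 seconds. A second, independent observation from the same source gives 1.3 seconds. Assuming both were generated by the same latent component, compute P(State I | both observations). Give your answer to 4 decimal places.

0.9789

By Bayes' theorem, P(k | x) = P(Z=k) f_k(x) / Σ_j P(Z=j) f_j(x).
Since both observations come from the same component, the likelihood for component k is f_k(x₁)·f_k(x₂).
  p_I = [0.3·e^(−0.3·3.6) = 0.3·e^(−1.0800) = 0.101879] × [0.203117] = 0.0206933
  p_II = [1.9·e^(−1.9·3.6) = 1.9·e^(−6.8400) = 0.0020332] × [0.160711] = 0.000326758
  p_III = [2.7·e^(−2.7·3.6) = 2.7·e^(−9.7200) = 0.000162189] × [0.0807217] = 1.30922e-05
Weight by the priors:
  P(Z=I)·p_I = 0.24 × 0.0206933 = 0.00496639
  P(Z=II)·p_II = 0.31 × 0.000326758 = 0.000101295
  P(Z=III)·p_III = 0.45 × 1.30922e-05 = 5.89148e-06
Evidence: 0.00496639 + 0.000101295 + 5.89148e-06 = 0.00507358
So the posterior for State I is 0.00496639 / 0.00507358 ≈ 0.9789.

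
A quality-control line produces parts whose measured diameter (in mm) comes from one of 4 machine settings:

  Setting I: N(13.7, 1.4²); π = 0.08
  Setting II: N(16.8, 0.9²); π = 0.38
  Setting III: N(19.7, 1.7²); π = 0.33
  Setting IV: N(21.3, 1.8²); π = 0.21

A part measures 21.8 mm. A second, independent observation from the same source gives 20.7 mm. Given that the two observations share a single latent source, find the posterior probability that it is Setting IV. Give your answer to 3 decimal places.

0.568

By Bayes' theorem, P(k | x) = π_k f_k(x) / Σ_j π_j f_j(x).
Since both observations come from the same component, the likelihood for component k is f_k(x₁)·f_k(x₂).
  f_I = [(1/(1.4·√(2π)))·exp(−(21.8−13.7)²/(2·1.4²)) = 0.284959·exp(-16.73724) = 1.53422e-08] × [1.06194e-06] = 1.62926e-14
  f_II = [(1/(0.9·√(2π)))·exp(−(21.8−16.8)²/(2·0.9²)) = 0.443269·exp(-15.43210) = 8.80222e-08] × [3.70787e-05] = 3.26375e-12
  f_III = [(1/(1.7·√(2π)))·exp(−(21.8−19.7)²/(2·1.7²)) = 0.234672·exp(-0.76298) = 0.109422] × [0.197389] = 0.0215988
  f_IV = [(1/(1.8·√(2π)))·exp(−(21.8−21.3)²/(2·1.8²)) = 0.221635·exp(-0.03858) = 0.213247] × [0.209657] = 0.0447087
Weight by the priors:
  π_I·f_I = 0.08 × 1.62926e-14 = 1.30341e-15
  π_II·f_II = 0.38 × 3.26375e-12 = 1.24023e-12
  π_III·f_III = 0.33 × 0.0215988 = 0.00712759
  π_IV·f_IV = 0.21 × 0.0447087 = 0.00938884
Normaliser: 1.30341e-15 + 1.24023e-12 + 0.00712759 + 0.00938884 = 0.0165164
So the posterior for Setting IV is 0.00938884 / 0.0165164 ≈ 0.568.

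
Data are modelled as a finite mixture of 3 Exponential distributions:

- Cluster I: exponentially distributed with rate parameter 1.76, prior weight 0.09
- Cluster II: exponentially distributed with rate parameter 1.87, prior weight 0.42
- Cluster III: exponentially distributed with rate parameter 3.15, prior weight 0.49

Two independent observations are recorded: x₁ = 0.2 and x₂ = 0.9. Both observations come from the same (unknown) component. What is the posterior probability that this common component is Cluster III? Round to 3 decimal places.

Apply Bayes' rule: the posterior for each component is proportional to its prior times its likelihood at x.
Since both observations come from the same component, the likelihood for component k is f_k(x₁)·f_k(x₂).
  p_I = [1.76·e^(−1.76·0.2) = 1.76·e^(−0.3520) = 1.23777] × [0.361069] = 0.446921
  p_II = [1.87·e^(−1.87·0.2) = 1.87·e^(−0.3740) = 1.28652] × [0.347475] = 0.447033
  p_III = [3.15·e^(−3.15·0.2) = 3.15·e^(−0.6300) = 1.67766] × [0.184963] = 0.310306
Prior × likelihood for each component:
  π_I·p_I = 0.09 × 0.446921 = 0.0402229
  π_II·p_II = 0.42 × 0.447033 = 0.187754
  π_III·p_III = 0.49 × 0.310306 = 0.15205
Normaliser: 0.0402229 + 0.187754 + 0.15205 = 0.380027
Responsibility of Cluster III: 0.15205 / 0.380027 ≈ 0.400

0.400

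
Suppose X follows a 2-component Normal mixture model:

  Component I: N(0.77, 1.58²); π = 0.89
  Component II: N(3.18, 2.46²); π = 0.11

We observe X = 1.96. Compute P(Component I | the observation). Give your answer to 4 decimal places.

0.9147

The responsibility of component k is w_k f_k(x) divided by Σ_j w_j f_j(x).
Component likelihoods at x = 1.96:
  p_I = (1/(1.58·√(2π)))·exp(−(1.96−0.77)²/(2·1.58²)) = 0.252495·exp(-0.28363) = 0.190141
  p_II = (1/(2.46·√(2π)))·exp(−(1.96−3.18)²/(2·2.46²)) = 0.162172·exp(-0.12298) = 0.143406
Prior × likelihood for each component:
  w_I·p_I = 0.89 × 0.190141 = 0.169225
  w_II·p_II = 0.11 × 0.143406 = 0.0157747
Normaliser: 0.169225 + 0.0157747 = 0.185
P(Component I | 1.96) = 0.169225 / 0.185 ≈ 0.9147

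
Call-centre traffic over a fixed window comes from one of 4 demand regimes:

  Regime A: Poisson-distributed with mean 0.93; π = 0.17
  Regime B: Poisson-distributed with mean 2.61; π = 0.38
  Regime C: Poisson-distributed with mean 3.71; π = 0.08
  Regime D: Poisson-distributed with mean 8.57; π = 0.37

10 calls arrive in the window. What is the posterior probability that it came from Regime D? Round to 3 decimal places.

Apply Bayes' rule: the posterior for each component is proportional to its prior times its likelihood at x.
Component likelihoods at x = 10 calls:
  f_A = e^(−0.93)·0.93^10/10! = 5.26226e-08
  f_B = e^(−2.61)·2.61^10/10! = 0.000297258
  f_C = e^(−3.71)·3.71^10/10! = 0.0033323
  f_D = e^(−8.57)·8.57^10/10! = 0.111723
Weight by the priors:
  w_A·f_A = 0.17 × 5.26226e-08 = 8.94585e-09
  w_B·f_B = 0.38 × 0.000297258 = 0.000112958
  w_C·f_C = 0.08 × 0.0033323 = 0.000266584
  w_D·f_D = 0.37 × 0.111723 = 0.0413374
Marginal: 8.94585e-09 + 0.000112958 + 0.000266584 + 0.0413374 = 0.041717
Responsibility of Regime D: 0.0413374 / 0.041717 ≈ 0.991

0.991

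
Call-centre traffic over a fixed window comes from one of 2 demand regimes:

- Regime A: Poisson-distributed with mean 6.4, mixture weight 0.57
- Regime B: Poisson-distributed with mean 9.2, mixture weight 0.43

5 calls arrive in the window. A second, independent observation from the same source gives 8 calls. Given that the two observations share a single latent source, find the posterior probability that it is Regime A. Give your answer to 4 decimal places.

Apply Bayes' rule: the posterior for each component is proportional to its prior times its likelihood at x.
Since both observations come from the same component, the likelihood for component k is f_k(x₁)·f_k(x₂).
  p_A = [e^(−6.4)·6.4^5/5! = 0.148674] × [0.115994] = 0.0172452
  p_B = [e^(−9.2)·9.2^5/5! = 0.0554943] × [0.128609] = 0.0071371
Weight by the priors:
  π_A·p_A = 0.57 × 0.0172452 = 0.00982977
  π_B·p_B = 0.43 × 0.0071371 = 0.00306895
Normaliser: 0.00982977 + 0.00306895 = 0.0128987
Responsibility of Regime A: 0.00982977 / 0.0128987 ≈ 0.7621

0.7621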